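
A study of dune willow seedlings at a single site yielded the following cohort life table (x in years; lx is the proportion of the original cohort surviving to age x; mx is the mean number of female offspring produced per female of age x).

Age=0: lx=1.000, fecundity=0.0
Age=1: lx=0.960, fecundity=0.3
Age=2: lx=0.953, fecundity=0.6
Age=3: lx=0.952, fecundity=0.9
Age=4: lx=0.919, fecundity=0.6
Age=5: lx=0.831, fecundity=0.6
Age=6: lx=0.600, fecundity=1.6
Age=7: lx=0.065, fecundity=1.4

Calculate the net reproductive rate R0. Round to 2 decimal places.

lx·mx by age: 0, 0.288, 0.5718, 0.8568, 0.5514, 0.4986, 0.96, 0.091
R0 = Σ lx·mx = 3.8176 → 3.82

3.82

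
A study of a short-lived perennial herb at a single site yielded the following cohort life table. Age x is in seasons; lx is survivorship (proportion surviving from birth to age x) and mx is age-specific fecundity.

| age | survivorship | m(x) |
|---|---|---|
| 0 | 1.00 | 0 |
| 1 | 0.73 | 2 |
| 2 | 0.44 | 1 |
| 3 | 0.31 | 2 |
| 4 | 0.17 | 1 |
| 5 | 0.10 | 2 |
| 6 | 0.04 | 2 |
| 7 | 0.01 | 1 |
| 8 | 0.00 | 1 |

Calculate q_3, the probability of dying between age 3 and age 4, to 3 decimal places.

0.452

q_3 = (l_3 − l_4) / l_3 = (0.31 − 0.17) / 0.31
     = 0.14 / 0.31 = 0.451613… → 0.452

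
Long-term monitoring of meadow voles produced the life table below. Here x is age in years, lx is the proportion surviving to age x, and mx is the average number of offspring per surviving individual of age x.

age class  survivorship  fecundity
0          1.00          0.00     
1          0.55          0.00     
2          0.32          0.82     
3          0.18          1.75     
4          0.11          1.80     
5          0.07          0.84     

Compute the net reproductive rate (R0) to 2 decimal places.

0.83

lx·mx by age: 0, 0, 0.2624, 0.315, 0.198, 0.0588
R0 = Σ lx·mx = 0.8342 → 0.83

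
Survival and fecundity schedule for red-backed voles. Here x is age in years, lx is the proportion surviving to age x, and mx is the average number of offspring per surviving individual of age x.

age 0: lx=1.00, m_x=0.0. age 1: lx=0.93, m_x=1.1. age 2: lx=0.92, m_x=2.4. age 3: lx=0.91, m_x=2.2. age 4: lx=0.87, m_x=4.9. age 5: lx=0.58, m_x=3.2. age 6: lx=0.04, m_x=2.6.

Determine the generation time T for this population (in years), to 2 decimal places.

3.35

lx·mx: 0, 1.023, 2.208, 2.002, 4.263, 1.856, 0.104 → R0 = 11.456
x·lx·mx: 0, 1.023, 4.416, 6.006, 17.052, 9.28, 0.624 → Σ = 38.401
T = 38.401 / 11.456 = 3.352043… → 3.35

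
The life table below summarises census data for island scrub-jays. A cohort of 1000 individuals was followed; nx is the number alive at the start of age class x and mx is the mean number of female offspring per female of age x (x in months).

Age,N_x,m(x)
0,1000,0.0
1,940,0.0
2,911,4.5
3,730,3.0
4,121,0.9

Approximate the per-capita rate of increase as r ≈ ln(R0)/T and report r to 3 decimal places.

lx = nx/n0 = nx/1000: 1, 0.94, 0.911, 0.73, 0.121
R0 = Σ lx·mx = 0 + 0 + 4.0995 + 2.19 + 0.1089 = 6.3984
Σ x·lx·mx = 15.2046; T = 15.2046/6.3984 = 2.37631…
r ≈ ln(R0)/T = ln(6.3984)/2.37631… = 0.78106… → 0.781

0.781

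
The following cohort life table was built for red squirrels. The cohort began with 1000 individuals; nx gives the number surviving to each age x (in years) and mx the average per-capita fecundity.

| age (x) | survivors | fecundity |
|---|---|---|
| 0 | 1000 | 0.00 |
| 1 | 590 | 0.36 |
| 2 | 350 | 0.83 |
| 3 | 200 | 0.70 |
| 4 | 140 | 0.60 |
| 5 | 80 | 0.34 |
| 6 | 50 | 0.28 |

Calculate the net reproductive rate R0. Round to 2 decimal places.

lx = nx/n0 = nx/1000: 1, 0.59, 0.35, 0.2, 0.14, 0.08, 0.05
lx·mx by age: 0, 0.2124, 0.2905, 0.14, 0.084, 0.0272, 0.014
R0 = Σ lx·mx = 0.7681 → 0.77

0.77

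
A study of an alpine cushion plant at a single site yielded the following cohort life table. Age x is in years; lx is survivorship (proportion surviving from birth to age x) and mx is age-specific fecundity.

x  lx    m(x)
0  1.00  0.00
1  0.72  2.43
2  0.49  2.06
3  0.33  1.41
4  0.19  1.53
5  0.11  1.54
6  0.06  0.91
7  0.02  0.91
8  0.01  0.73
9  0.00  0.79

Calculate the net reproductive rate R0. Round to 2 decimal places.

lx·mx by age: 0, 1.7496, 1.0094, 0.4653, 0.2907, 0.1694, 0.0546, 0.0182, 0.0073, 0
R0 = Σ lx·mx = 3.7645 → 3.76

3.76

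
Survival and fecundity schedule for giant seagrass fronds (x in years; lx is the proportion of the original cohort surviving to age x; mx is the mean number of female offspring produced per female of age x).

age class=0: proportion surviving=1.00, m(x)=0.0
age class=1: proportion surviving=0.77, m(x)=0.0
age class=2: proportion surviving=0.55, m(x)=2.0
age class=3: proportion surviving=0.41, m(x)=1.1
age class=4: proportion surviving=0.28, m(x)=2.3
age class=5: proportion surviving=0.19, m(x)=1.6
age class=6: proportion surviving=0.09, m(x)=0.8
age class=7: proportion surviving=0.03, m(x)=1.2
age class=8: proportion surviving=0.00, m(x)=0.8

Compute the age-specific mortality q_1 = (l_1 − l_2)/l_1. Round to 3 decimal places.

0.286

q_1 = (l_1 − l_2) / l_1 = (0.77 − 0.55) / 0.77
     = 0.22 / 0.77 = 0.285714… → 0.286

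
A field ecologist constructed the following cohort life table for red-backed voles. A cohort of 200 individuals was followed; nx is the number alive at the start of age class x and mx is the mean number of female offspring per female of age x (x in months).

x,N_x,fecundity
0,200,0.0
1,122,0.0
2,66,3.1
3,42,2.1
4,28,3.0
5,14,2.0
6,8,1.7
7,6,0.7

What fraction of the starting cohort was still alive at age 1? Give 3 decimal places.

l_1 = n_1/n_0 = 122/200 = 0.61 → 0.610

0.610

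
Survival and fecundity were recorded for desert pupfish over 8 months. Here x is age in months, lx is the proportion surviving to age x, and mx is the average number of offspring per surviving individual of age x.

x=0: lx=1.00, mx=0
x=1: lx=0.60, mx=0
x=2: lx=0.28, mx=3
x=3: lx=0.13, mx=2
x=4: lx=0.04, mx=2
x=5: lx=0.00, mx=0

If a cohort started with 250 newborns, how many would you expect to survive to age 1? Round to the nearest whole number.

150

Expected survivors = N0 · l_1 = 250 × 0.60 = 150 → 150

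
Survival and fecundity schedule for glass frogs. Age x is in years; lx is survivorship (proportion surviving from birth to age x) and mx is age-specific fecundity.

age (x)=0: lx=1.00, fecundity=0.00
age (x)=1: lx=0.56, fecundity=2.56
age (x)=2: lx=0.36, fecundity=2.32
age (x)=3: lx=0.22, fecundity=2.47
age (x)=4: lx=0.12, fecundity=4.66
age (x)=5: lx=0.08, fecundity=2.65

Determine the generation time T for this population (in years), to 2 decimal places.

lx·mx: 0, 1.4336, 0.8352, 0.5434, 0.5592, 0.212 → R0 = 3.5834
x·lx·mx: 0, 1.4336, 1.6704, 1.6302, 2.2368, 1.06 → Σ = 8.031
T = 8.031 / 3.5834 = 2.241168… → 2.24

2.24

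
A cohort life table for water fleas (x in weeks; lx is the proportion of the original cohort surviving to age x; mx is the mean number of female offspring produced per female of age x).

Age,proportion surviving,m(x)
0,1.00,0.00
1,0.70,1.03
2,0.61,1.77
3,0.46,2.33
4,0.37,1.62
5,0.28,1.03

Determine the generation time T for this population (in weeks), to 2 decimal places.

2.64

lx·mx: 0, 0.721, 1.0797, 1.0718, 0.5994, 0.2884 → R0 = 3.7603
x·lx·mx: 0, 0.721, 2.1594, 3.2154, 2.3976, 1.442 → Σ = 9.9354
T = 9.9354 / 3.7603 = 2.642183… → 2.64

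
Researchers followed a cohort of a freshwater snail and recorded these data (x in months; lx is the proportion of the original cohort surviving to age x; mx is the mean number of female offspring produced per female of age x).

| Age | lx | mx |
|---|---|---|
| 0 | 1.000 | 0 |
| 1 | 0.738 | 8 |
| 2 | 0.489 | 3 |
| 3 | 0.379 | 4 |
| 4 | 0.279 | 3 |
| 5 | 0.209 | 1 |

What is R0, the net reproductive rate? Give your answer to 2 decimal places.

lx·mx by age: 0, 5.904, 1.467, 1.516, 0.837, 0.209
R0 = Σ lx·mx = 9.933 → 9.93

9.93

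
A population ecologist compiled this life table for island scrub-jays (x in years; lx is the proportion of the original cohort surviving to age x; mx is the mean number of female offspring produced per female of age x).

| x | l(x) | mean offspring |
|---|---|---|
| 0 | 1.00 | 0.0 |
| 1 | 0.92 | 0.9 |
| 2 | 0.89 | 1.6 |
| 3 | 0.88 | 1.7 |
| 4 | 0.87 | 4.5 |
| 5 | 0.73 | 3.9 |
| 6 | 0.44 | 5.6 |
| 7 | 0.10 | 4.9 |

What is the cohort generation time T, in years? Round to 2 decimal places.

4.18

lx·mx: 0, 0.828, 1.424, 1.496, 3.915, 2.847, 2.464, 0.49 → R0 = 13.464
x·lx·mx: 0, 0.828, 2.848, 4.488, 15.66, 14.235, 14.784, 3.43 → Σ = 56.273
T = 56.273 / 13.464 = 4.179516… → 4.18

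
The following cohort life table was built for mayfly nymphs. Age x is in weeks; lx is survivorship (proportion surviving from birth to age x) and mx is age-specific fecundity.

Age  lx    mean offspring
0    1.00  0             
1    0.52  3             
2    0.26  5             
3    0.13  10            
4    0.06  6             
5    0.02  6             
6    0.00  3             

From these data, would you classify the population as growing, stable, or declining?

R0 = Σ lx·mx = 0 + 1.56 + 1.3 + 1.3 + 0.36 + 0.12 + 0 = 4.64
R0 > 1, so the population is growing.

growing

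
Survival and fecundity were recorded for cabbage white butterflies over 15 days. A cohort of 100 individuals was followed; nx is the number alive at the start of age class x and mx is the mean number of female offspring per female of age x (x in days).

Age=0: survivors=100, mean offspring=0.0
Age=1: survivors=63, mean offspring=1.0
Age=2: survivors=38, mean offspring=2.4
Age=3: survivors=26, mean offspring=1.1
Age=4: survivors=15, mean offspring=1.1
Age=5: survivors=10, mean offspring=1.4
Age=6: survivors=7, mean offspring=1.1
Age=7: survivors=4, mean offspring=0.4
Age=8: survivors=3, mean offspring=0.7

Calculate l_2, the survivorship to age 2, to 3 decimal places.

l_2 = n_2/n_0 = 38/100 = 0.38 → 0.380

0.380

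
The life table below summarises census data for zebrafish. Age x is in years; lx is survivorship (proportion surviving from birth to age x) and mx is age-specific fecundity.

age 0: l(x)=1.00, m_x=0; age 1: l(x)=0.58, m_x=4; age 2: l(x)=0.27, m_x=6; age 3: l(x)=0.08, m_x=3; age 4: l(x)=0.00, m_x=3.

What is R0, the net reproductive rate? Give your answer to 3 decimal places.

4.180

lx·mx by age: 0, 2.32, 1.62, 0.24, 0
R0 = Σ lx·mx = 4.18 → 4.180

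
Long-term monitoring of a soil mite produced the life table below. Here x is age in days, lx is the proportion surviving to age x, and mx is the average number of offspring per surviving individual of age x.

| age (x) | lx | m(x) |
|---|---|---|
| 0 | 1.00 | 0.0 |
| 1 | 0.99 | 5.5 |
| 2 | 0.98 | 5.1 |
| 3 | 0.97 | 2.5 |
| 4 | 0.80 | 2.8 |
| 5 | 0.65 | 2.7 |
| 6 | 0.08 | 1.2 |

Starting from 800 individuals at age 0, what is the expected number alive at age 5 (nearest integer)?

Expected survivors = N0 · l_5 = 800 × 0.65 = 520 → 520

520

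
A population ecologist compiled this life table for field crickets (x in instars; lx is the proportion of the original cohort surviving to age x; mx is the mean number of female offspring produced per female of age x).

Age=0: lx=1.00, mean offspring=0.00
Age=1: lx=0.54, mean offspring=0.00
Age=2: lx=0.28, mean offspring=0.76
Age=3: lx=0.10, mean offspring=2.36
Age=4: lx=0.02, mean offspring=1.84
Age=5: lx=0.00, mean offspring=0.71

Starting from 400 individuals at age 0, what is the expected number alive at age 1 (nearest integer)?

216

Expected survivors = N0 · l_1 = 400 × 0.54 = 216 → 216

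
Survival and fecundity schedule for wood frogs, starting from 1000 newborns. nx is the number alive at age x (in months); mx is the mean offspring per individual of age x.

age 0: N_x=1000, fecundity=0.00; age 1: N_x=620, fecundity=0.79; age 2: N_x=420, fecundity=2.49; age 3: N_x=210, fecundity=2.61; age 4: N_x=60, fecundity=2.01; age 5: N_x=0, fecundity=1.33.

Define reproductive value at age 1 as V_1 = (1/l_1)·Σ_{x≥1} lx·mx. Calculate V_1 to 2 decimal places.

3.56

lx = nx/n0 = nx/1000: 1, 0.62, 0.42, 0.21, 0.06, 0
lx·mx for x ≥ 1: 0.4898, 1.0458, 0.5481, 0.1206, 0 → sum = 2.2043
V_1 = 2.2043 / l_1 = 2.2043 / 0.62 = 3.555323… → 3.56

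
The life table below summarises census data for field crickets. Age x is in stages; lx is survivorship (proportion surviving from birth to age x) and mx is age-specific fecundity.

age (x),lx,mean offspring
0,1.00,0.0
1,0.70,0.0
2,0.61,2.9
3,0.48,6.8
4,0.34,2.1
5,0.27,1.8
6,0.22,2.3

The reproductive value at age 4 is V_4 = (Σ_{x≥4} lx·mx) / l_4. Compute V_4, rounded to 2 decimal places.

5.02

lx·mx for x ≥ 4: 0.714, 0.486, 0.506 → sum = 1.706
V_4 = 1.706 / l_4 = 1.706 / 0.34 = 5.017647… → 5.02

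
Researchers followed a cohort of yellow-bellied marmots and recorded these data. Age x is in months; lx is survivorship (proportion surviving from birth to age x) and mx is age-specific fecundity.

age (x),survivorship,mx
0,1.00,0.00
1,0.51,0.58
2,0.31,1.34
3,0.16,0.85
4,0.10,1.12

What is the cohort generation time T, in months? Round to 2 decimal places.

lx·mx: 0, 0.2958, 0.4154, 0.136, 0.112 → R0 = 0.9592
x·lx·mx: 0, 0.2958, 0.8308, 0.408, 0.448 → Σ = 1.9826
T = 1.9826 / 0.9592 = 2.066931… → 2.07

2.07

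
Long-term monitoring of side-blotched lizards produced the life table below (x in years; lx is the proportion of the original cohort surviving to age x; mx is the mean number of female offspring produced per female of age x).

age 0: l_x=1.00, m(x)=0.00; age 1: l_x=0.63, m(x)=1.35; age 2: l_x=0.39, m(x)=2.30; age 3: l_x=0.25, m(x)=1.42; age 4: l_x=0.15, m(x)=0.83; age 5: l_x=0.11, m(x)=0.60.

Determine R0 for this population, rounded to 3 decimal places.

2.293

lx·mx by age: 0, 0.8505, 0.897, 0.355, 0.1245, 0.066
R0 = Σ lx·mx = 2.293 → 2.293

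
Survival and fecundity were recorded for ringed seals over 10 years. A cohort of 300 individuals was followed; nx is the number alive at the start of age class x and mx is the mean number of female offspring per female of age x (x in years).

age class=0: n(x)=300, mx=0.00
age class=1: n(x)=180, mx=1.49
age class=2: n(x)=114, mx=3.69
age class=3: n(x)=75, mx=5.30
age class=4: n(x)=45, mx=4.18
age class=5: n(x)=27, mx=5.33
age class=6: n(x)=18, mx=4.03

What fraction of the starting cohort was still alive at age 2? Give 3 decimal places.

0.380

l_2 = n_2/n_0 = 114/300 = 0.38 → 0.380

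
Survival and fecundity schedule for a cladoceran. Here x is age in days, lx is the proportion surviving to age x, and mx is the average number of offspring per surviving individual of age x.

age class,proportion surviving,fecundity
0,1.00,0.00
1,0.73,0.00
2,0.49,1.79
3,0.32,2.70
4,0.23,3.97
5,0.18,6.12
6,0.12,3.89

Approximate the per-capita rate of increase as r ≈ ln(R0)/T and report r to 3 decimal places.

0.373

R0 = Σ lx·mx = 0 + 0 + 0.8771 + 0.864 + 0.9131 + 1.1016 + 0.4668 = 4.2226
Σ x·lx·mx = 16.3074; T = 16.3074/4.2226 = 3.86193…
r ≈ ln(R0)/T = ln(4.2226)/3.86193… = 0.37299… → 0.373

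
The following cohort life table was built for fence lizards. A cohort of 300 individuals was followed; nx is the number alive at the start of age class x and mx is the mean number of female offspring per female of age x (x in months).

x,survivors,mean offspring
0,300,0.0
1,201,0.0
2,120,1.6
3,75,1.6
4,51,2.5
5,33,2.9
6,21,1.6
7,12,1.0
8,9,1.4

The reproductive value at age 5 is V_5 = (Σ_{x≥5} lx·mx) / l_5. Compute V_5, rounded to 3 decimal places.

lx = nx/n0 = nx/300: 1, 0.67, 0.4, 0.25, 0.17, 0.11, 0.07, 0.04, 0.03
lx·mx for x ≥ 5: 0.319, 0.112, 0.04, 0.042 → sum = 0.513
V_5 = 0.513 / l_5 = 0.513 / 0.11 = 4.663636… → 4.664

4.664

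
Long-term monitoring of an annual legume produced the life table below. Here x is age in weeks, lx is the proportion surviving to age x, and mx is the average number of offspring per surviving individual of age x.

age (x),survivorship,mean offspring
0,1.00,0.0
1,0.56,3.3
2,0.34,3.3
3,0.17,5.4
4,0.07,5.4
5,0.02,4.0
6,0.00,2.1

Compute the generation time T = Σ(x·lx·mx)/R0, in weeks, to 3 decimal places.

lx·mx: 0, 1.848, 1.122, 0.918, 0.378, 0.08, 0 → R0 = 4.346
x·lx·mx: 0, 1.848, 2.244, 2.754, 1.512, 0.4, 0 → Σ = 8.758
T = 8.758 / 4.346 = 2.015186… → 2.015

2.015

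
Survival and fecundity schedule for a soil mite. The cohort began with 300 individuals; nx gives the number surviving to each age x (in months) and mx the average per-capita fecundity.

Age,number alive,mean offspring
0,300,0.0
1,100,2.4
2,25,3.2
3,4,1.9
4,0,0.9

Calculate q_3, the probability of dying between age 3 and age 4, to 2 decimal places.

lx = nx/n0 = nx/300: 1, 0.33333…, 0.08333…, 0.01333…, 0
q_3 = (l_3 − l_4) / l_3 = (0.013333… − 0) / 0.013333…
     = 0.013333… / 0.013333… = 1 → 1.00

1.00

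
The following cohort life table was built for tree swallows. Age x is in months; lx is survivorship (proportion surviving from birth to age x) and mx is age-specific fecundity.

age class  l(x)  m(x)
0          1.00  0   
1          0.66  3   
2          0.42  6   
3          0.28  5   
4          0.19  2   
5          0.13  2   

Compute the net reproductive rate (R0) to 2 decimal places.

6.54

lx·mx by age: 0, 1.98, 2.52, 1.4, 0.38, 0.26
R0 = Σ lx·mx = 6.54 → 6.54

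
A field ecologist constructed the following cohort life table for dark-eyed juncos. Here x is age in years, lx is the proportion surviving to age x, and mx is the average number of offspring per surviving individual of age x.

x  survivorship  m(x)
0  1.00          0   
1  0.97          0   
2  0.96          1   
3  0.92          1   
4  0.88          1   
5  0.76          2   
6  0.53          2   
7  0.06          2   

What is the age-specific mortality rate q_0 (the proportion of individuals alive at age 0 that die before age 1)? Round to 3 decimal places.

0.030

q_0 = (l_0 − l_1) / l_0 = (1 − 0.97) / 1
     = 0.03 / 1 = 0.03 → 0.030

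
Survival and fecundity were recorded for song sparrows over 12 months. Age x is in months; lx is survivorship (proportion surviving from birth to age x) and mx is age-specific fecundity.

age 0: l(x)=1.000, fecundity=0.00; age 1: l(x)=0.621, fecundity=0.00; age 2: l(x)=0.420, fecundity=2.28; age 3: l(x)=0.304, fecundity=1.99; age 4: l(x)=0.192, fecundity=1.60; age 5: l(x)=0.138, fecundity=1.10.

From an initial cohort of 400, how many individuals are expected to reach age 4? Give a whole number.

77

Expected survivors = N0 · l_4 = 400 × 0.192 = 76.8 → 77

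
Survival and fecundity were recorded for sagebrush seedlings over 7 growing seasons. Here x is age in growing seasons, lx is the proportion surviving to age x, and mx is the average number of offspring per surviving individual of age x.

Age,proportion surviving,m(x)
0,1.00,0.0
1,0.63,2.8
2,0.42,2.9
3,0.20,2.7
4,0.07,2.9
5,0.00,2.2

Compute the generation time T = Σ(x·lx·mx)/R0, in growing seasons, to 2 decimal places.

1.78

lx·mx: 0, 1.764, 1.218, 0.54, 0.203, 0 → R0 = 3.725
x·lx·mx: 0, 1.764, 2.436, 1.62, 0.812, 0 → Σ = 6.632
T = 6.632 / 3.725 = 1.780403… → 1.78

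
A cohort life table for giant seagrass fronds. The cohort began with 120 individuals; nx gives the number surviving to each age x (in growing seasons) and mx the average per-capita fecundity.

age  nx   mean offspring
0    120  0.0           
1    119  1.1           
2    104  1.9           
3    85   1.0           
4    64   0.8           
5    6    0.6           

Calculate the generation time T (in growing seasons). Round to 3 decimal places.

2.144

lx = nx/n0 = nx/120: 1, 0.99167…, 0.86667…, 0.70833…, 0.53333…, 0.05
lx·mx: 0, 1.090833…, 1.646667…, 0.708333…, 0.426667…, 0.03 → R0 = 3.9025…
x·lx·mx: 0, 1.090833…, 3.293333…, 2.125…, 1.706667…, 0.15 → Σ = 8.365833…
T = 8.365833… / 3.9025… = 2.143711… → 2.144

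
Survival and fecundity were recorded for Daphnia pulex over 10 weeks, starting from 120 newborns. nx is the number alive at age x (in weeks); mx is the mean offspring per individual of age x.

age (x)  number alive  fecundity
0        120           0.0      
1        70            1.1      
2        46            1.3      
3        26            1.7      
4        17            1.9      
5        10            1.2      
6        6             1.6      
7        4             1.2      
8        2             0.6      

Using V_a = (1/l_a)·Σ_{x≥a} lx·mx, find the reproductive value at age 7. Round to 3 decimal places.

lx = nx/n0 = nx/120: 1, 0.58333…, 0.38333…, 0.21667…, 0.14167…, 0.08333…, 0.05, 0.03333…, 0.01667…
lx·mx for x ≥ 7: 0.04…, 0.01… → sum = 0.05…
V_7 = 0.05… / l_7 = 0.05… / 0.033333… = 1.5… → 1.500

1.500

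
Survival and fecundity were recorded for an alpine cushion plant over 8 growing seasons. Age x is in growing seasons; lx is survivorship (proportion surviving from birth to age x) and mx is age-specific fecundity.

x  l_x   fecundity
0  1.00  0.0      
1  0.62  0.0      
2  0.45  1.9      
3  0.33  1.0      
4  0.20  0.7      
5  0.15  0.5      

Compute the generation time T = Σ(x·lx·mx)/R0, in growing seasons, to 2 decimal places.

2.60

lx·mx: 0, 0, 0.855, 0.33, 0.14, 0.075 → R0 = 1.4
x·lx·mx: 0, 0, 1.71, 0.99, 0.56, 0.375 → Σ = 3.635
T = 3.635 / 1.4 = 2.596429… → 2.60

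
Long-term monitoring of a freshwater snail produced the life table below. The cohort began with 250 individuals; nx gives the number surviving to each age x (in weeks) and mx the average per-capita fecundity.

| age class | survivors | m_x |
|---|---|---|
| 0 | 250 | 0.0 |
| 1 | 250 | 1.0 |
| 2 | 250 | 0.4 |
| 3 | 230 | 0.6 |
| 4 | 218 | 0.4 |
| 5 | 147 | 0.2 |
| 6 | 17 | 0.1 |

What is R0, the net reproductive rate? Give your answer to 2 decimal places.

lx = nx/n0 = nx/250: 1, 1, 1, 0.92, 0.872, 0.588, 0.068
lx·mx by age: 0, 1, 0.4, 0.552, 0.3488, 0.1176, 0.0068
R0 = Σ lx·mx = 2.4252 → 2.43

2.43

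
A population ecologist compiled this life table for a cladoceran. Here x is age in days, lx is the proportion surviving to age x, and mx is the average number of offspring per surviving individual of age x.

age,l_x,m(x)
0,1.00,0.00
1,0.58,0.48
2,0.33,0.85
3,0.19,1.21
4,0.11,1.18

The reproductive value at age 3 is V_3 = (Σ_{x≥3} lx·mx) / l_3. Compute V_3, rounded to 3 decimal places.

1.893

lx·mx for x ≥ 3: 0.2299, 0.1298 → sum = 0.3597
V_3 = 0.3597 / l_3 = 0.3597 / 0.19 = 1.893158… → 1.893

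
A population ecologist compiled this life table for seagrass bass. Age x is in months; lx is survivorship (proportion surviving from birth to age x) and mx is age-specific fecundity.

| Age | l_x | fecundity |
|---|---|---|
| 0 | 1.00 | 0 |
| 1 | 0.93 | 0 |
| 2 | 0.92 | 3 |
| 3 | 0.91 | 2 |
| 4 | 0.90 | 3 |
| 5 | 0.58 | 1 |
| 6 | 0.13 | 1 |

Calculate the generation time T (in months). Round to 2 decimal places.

3.19

lx·mx: 0, 0, 2.76, 1.82, 2.7, 0.58, 0.13 → R0 = 7.99
x·lx·mx: 0, 0, 5.52, 5.46, 10.8, 2.9, 0.78 → Σ = 25.46
T = 25.46 / 7.99 = 3.186483… → 3.19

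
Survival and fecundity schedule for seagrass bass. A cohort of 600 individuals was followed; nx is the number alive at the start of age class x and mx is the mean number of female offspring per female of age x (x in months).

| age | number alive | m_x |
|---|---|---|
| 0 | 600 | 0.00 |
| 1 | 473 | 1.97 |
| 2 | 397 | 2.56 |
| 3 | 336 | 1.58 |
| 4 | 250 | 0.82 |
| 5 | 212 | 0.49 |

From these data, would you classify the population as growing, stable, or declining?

growing

lx = nx/n0 = nx/600: 1, 0.78833…, 0.66167…, 0.56, 0.41667…, 0.35333…
R0 = Σ lx·mx = 0 + 1.553017… + 1.693867… + 0.8848 + 0.341667… + 0.173133… = 4.646483…
R0 > 1, so the population is growing.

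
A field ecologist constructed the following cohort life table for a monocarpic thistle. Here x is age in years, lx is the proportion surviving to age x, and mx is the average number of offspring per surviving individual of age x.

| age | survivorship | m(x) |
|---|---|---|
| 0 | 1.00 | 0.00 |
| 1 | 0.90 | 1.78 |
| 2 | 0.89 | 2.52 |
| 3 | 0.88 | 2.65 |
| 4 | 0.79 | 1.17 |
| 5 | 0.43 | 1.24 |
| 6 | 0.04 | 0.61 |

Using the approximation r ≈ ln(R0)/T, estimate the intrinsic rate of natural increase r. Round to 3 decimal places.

R0 = Σ lx·mx = 0 + 1.602 + 2.2428 + 2.332 + 0.9243 + 0.5332 + 0.0244 = 7.6587
Σ x·lx·mx = 19.5932; T = 19.5932/7.6587 = 2.55829…
r ≈ ln(R0)/T = ln(7.6587)/2.55829… = 0.79578… → 0.796

0.796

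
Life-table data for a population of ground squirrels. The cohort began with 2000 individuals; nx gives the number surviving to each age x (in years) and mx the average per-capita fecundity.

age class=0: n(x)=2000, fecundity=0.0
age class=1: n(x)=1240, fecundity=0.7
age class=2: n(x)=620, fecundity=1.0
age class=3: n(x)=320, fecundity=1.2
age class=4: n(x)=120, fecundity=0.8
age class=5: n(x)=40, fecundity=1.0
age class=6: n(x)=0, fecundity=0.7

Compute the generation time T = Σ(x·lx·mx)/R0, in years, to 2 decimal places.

lx = nx/n0 = nx/2000: 1, 0.62, 0.31, 0.16, 0.06, 0.02, 0
lx·mx: 0, 0.434, 0.31, 0.192, 0.048, 0.02, 0 → R0 = 1.004
x·lx·mx: 0, 0.434, 0.62, 0.576, 0.192, 0.1, 0 → Σ = 1.922
T = 1.922 / 1.004 = 1.914343… → 1.91

1.91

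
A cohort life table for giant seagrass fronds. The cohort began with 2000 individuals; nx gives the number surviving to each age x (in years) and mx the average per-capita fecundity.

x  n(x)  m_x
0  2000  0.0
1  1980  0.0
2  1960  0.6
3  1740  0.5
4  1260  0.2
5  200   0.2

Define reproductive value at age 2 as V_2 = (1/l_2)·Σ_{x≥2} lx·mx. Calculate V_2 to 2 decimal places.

1.19

lx = nx/n0 = nx/2000: 1, 0.99, 0.98, 0.87, 0.63, 0.1
lx·mx for x ≥ 2: 0.588, 0.435, 0.126, 0.02 → sum = 1.169
V_2 = 1.169 / l_2 = 1.169 / 0.98 = 1.192857… → 1.19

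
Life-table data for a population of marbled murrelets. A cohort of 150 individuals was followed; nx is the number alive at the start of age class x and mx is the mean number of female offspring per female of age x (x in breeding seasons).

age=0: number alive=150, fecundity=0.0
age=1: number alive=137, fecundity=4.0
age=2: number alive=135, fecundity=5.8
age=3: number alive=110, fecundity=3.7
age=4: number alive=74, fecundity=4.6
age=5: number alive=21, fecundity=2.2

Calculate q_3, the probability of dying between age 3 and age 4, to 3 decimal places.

lx = nx/n0 = nx/150: 1, 0.91333…, 0.9, 0.73333…, 0.49333…, 0.14
q_3 = (l_3 − l_4) / l_3 = (0.733333… − 0.493333…) / 0.733333…
     = 0.24… / 0.733333… = 0.327273… → 0.327

0.327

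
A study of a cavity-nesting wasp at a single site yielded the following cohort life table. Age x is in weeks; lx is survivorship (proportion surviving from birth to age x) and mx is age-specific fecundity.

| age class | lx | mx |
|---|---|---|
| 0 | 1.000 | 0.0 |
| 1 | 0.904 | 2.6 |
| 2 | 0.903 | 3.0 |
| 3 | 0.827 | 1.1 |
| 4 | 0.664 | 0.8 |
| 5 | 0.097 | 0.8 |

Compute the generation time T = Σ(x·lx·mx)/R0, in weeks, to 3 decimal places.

lx·mx: 0, 2.3504, 2.709, 0.9097, 0.5312, 0.0776 → R0 = 6.5779
x·lx·mx: 0, 2.3504, 5.418, 2.7291, 2.1248, 0.388 → Σ = 13.0103
T = 13.0103 / 6.5779 = 1.97788… → 1.978

1.978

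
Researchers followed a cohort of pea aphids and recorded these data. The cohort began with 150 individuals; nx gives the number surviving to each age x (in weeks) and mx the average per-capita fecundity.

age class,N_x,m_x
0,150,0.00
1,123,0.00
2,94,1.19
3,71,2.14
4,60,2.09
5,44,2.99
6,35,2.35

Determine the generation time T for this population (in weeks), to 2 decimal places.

3.87

lx = nx/n0 = nx/150: 1, 0.82, 0.62667…, 0.47333…, 0.4, 0.29333…, 0.23333…
lx·mx: 0, 0, 0.745733…, 1.012933…, 0.836, 0.877067…, 0.548333… → R0 = 4.020067…
x·lx·mx: 0, 0, 1.491467…, 3.0388…, 3.344, 4.385333…, 3.29… → Σ = 15.5496…
T = 15.5496… / 4.020067… = 3.867996… → 3.87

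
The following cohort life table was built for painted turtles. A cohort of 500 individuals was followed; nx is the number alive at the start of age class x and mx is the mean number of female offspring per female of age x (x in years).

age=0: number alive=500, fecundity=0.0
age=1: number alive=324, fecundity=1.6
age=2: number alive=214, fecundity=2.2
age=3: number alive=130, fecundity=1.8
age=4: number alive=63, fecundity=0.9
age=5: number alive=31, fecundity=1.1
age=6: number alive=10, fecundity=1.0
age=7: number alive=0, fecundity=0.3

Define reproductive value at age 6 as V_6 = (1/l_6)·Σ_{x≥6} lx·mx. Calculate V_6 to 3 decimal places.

1.000

lx = nx/n0 = nx/500: 1, 0.648, 0.428, 0.26, 0.126, 0.062, 0.02, 0
lx·mx for x ≥ 6: 0.02, 0 → sum = 0.02
V_6 = 0.02 / l_6 = 0.02 / 0.02 = 1 → 1.000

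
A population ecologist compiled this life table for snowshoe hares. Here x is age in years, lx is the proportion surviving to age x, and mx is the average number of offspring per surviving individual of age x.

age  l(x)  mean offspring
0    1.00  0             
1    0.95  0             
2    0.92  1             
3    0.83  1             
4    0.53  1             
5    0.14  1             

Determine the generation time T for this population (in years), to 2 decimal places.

lx·mx: 0, 0, 0.92, 0.83, 0.53, 0.14 → R0 = 2.42
x·lx·mx: 0, 0, 1.84, 2.49, 2.12, 0.7 → Σ = 7.15
T = 7.15 / 2.42 = 2.954545… → 2.95

2.95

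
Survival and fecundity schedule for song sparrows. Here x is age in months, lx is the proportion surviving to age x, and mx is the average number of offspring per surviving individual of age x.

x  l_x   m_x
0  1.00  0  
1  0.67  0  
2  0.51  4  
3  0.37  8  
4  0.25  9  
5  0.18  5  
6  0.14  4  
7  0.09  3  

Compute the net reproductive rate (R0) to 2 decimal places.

8.98

lx·mx by age: 0, 0, 2.04, 2.96, 2.25, 0.9, 0.56, 0.27
R0 = Σ lx·mx = 8.98 → 8.98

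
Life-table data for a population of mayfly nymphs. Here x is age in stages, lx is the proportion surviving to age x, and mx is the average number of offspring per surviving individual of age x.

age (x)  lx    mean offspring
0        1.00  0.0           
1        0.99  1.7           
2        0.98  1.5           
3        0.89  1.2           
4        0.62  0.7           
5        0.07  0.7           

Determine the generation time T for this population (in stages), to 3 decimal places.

lx·mx: 0, 1.683, 1.47, 1.068, 0.434, 0.049 → R0 = 4.704
x·lx·mx: 0, 1.683, 2.94, 3.204, 1.736, 0.245 → Σ = 9.808
T = 9.808 / 4.704 = 2.085034… → 2.085

2.085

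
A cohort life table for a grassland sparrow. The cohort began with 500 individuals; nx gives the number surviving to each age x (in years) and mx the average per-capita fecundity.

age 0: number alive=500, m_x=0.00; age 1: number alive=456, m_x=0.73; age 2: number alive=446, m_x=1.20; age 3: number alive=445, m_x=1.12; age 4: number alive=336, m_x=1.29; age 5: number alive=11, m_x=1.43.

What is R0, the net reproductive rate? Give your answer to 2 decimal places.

lx = nx/n0 = nx/500: 1, 0.912, 0.892, 0.89, 0.672, 0.022
lx·mx by age: 0, 0.66576, 1.0704, 0.9968, 0.86688, 0.03146
R0 = Σ lx·mx = 3.6313 → 3.63

3.63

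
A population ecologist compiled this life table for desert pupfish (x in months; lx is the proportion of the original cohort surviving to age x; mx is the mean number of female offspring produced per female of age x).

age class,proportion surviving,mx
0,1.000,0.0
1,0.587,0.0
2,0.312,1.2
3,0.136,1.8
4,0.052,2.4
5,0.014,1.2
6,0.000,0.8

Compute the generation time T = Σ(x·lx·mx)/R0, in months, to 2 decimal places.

lx·mx: 0, 0, 0.3744, 0.2448, 0.1248, 0.0168, 0 → R0 = 0.7608
x·lx·mx: 0, 0, 0.7488, 0.7344, 0.4992, 0.084, 0 → Σ = 2.0664
T = 2.0664 / 0.7608 = 2.716088… → 2.72

2.72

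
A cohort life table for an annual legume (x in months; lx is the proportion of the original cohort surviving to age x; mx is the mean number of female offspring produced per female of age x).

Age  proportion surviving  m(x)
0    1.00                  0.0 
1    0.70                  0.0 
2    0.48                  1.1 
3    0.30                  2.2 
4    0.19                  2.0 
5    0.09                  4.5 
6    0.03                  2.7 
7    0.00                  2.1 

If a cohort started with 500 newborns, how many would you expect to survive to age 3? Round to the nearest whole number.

Expected survivors = N0 · l_3 = 500 × 0.30 = 150 → 150

150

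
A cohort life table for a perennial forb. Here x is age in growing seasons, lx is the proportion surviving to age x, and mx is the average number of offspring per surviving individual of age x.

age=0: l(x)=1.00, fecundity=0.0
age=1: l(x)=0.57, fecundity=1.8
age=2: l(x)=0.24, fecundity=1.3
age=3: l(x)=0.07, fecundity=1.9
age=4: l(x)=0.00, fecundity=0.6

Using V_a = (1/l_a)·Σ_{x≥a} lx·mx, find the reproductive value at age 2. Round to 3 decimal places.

1.854

lx·mx for x ≥ 2: 0.312, 0.133, 0 → sum = 0.445
V_2 = 0.445 / l_2 = 0.445 / 0.24 = 1.854167… → 1.854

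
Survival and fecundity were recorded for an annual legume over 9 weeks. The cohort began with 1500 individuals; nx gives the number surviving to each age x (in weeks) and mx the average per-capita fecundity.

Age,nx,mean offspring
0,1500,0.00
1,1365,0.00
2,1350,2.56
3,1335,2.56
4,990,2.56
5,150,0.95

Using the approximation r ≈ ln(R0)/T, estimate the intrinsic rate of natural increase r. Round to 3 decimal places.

0.631

lx = nx/n0 = nx/1500: 1, 0.91, 0.9, 0.89, 0.66, 0.1
R0 = Σ lx·mx = 0 + 0 + 2.304 + 2.2784 + 1.6896 + 0.095 = 6.367
Σ x·lx·mx = 18.6766; T = 18.6766/6.367 = 2.93334…
r ≈ ln(R0)/T = ln(6.367)/2.93334… = 0.63106… → 0.631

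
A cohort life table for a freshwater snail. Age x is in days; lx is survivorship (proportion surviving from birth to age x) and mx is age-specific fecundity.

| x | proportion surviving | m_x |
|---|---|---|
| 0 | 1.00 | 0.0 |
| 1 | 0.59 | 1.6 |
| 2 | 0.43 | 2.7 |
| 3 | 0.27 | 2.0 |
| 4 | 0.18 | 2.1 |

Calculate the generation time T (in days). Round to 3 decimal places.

lx·mx: 0, 0.944, 1.161, 0.54, 0.378 → R0 = 3.023
x·lx·mx: 0, 0.944, 2.322, 1.62, 1.512 → Σ = 6.398
T = 6.398 / 3.023 = 2.116441… → 2.116

2.116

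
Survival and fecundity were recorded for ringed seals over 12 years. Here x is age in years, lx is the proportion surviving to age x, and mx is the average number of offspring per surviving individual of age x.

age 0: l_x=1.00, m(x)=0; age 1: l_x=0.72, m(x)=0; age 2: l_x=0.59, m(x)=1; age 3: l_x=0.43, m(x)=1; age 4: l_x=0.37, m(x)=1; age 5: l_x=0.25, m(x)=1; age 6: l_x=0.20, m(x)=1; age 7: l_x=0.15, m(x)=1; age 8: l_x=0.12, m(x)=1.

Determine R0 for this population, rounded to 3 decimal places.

2.110

lx·mx by age: 0, 0, 0.59, 0.43, 0.37, 0.25, 0.2, 0.15, 0.12
R0 = Σ lx·mx = 2.11 → 2.110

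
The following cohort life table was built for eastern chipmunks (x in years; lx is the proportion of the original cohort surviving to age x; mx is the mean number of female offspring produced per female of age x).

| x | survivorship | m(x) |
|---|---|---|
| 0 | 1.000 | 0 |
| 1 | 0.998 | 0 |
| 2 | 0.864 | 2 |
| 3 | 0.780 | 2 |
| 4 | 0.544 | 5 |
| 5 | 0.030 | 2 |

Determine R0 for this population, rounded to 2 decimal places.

lx·mx by age: 0, 0, 1.728, 1.56, 2.72, 0.06
R0 = Σ lx·mx = 6.068 → 6.07

6.07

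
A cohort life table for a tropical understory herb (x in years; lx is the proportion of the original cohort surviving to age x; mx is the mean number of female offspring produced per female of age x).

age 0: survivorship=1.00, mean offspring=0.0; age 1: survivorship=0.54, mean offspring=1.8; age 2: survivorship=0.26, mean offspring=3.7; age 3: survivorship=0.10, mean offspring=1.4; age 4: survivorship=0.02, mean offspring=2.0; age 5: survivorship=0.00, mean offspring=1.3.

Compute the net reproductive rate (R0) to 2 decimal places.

2.11

lx·mx by age: 0, 0.972, 0.962, 0.14, 0.04, 0
R0 = Σ lx·mx = 2.114 → 2.11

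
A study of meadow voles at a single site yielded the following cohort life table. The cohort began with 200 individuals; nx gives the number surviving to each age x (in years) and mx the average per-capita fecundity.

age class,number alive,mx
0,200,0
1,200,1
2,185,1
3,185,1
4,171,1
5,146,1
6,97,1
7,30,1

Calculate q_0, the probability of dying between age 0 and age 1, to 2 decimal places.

0.00

lx = nx/n0 = nx/200: 1, 1, 0.925, 0.925, 0.855, 0.73, 0.485, 0.15
q_0 = (l_0 − l_1) / l_0 = (1 − 1) / 1
     = 0 / 1 = 0 → 0.00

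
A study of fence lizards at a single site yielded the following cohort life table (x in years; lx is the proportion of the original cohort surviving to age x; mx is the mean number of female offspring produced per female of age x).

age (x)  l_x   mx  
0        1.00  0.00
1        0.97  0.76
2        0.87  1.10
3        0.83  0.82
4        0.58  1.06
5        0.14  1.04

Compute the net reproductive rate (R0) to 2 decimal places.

3.14

lx·mx by age: 0, 0.7372, 0.957, 0.6806, 0.6148, 0.1456
R0 = Σ lx·mx = 3.1352 → 3.14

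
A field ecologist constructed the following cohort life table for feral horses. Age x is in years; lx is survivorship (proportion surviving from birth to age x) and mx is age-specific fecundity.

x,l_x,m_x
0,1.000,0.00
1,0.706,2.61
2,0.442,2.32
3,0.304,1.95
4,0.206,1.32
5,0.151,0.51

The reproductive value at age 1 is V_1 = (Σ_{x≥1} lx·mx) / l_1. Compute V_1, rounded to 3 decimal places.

lx·mx for x ≥ 1: 1.84266, 1.02544, 0.5928, 0.27192, 0.07701 → sum = 3.80983
V_1 = 3.80983 / l_1 = 3.80983 / 0.706 = 5.39636… → 5.396

5.396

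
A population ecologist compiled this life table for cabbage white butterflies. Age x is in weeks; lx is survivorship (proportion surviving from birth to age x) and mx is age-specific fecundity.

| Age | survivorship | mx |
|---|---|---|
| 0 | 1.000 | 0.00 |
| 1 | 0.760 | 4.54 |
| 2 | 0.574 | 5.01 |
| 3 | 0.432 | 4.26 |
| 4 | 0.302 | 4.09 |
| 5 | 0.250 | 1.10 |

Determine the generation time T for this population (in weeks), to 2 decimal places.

lx·mx: 0, 3.4504, 2.87574, 1.84032, 1.23518, 0.275 → R0 = 9.67664
x·lx·mx: 0, 3.4504, 5.75148, 5.52096, 4.94072, 1.375 → Σ = 21.03856
T = 21.03856 / 9.67664 = 2.17416… → 2.17

2.17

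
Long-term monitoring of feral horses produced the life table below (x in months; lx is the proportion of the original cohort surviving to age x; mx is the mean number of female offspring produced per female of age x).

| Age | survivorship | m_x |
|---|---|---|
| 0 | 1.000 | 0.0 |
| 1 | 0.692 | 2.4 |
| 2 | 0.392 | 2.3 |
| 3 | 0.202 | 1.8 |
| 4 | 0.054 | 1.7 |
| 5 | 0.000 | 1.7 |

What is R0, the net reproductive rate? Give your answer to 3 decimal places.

3.018

lx·mx by age: 0, 1.6608, 0.9016, 0.3636, 0.0918, 0
R0 = Σ lx·mx = 3.0178 → 3.018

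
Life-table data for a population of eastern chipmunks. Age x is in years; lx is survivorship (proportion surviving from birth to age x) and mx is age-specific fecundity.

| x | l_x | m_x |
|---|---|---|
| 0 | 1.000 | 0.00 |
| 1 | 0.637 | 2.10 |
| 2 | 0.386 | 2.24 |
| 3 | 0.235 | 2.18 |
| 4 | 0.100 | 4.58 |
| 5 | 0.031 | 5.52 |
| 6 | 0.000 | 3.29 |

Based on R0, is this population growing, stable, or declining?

growing

R0 = Σ lx·mx = 0 + 1.3377 + 0.86464 + 0.5123 + 0.458 + 0.17112 + 0 = 3.34376
R0 > 1, so the population is growing.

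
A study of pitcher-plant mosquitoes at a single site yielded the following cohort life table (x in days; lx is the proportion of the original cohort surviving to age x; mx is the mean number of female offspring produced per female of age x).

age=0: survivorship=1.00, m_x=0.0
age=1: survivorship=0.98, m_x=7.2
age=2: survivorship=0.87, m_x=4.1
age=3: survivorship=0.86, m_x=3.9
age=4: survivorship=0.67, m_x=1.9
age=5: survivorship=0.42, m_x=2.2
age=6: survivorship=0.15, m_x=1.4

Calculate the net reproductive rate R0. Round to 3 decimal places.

16.384

lx·mx by age: 0, 7.056, 3.567, 3.354, 1.273, 0.924, 0.21
R0 = Σ lx·mx = 16.384 → 16.384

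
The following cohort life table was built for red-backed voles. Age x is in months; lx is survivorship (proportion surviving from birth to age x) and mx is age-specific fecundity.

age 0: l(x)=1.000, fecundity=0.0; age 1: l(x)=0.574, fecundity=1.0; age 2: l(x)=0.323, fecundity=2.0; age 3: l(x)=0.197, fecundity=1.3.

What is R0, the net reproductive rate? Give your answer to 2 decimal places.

lx·mx by age: 0, 0.574, 0.646, 0.2561
R0 = Σ lx·mx = 1.4761 → 1.48

1.48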